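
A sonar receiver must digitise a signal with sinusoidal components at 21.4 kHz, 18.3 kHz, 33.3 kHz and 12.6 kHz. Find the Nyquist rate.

66.6 kHz

Highest-frequency component: 33.3 kHz.
Nyquist rate = 2 × 33.3 kHz = 66.6 kHz.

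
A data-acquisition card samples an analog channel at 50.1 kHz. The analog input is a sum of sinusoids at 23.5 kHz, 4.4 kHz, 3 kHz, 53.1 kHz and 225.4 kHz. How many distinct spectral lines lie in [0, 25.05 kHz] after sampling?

fs/2 = 25.05 kHz.
23.5 kHz ≤ fs/2 = 25.05 kHz, passes unchanged.
4.4 kHz ≤ fs/2 = 25.05 kHz, passes unchanged.
3 kHz ≤ fs/2 = 25.05 kHz, passes unchanged.
53.1 kHz mod fs = 3 kHz.
3 kHz ≤ fs/2 = 25.05 kHz, appears at 3 kHz.
225.4 kHz mod fs = 25 kHz.
25 kHz ≤ fs/2 = 25.05 kHz, appears at 25 kHz.
Distinct values: {3 kHz, 4.4 kHz, 23.5 kHz, 25 kHz} → 4.

4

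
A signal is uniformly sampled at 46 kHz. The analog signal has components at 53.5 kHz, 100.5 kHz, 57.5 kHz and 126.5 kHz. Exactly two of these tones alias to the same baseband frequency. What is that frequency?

fs/2 = 23 kHz.
53.5 kHz mod fs = 7.5 kHz.
7.5 kHz ≤ fs/2 = 23 kHz, appears at 7.5 kHz.
100.5 kHz mod fs = 8.5 kHz.
8.5 kHz ≤ fs/2 = 23 kHz, appears at 8.5 kHz.
57.5 kHz mod fs = 11.5 kHz.
11.5 kHz ≤ fs/2 = 23 kHz, appears at 11.5 kHz.
126.5 kHz mod fs = 34.5 kHz.
34.5 kHz > fs/2 = 23 kHz, folds to fs − 34.5 kHz = 11.5 kHz.
57.5 kHz and 126.5 kHz both map to 11.5 kHz.

11.5 kHz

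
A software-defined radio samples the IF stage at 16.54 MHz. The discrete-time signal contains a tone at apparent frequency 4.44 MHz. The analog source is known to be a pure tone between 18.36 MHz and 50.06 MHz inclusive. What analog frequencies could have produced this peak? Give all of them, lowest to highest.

20.98 MHz, 28.64 MHz, 37.52 MHz, 45.18 MHz

Frequencies that alias to 4.44 MHz are k·fs ± 4.44 MHz for integer k ≥ 0.
k=0: 4.44 MHz.
k=1: 12.1 MHz, 20.98 MHz.
k=2: 28.64 MHz, 37.52 MHz.
k=3: 45.18 MHz, 54.06 MHz.
k=4: 61.72 MHz, 70.6 MHz.
Within [18.36 MHz, 50.06 MHz]: 20.98 MHz, 28.64 MHz, 37.52 MHz, 45.18 MHz.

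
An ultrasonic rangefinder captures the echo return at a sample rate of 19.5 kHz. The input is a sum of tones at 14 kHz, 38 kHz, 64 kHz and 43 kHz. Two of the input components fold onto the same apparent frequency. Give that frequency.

fs/2 = 9.75 kHz.
14 kHz > fs/2 = 9.75 kHz, folds to fs − 14 kHz = 5.5 kHz.
38 kHz mod fs = 18.5 kHz.
18.5 kHz > fs/2 = 9.75 kHz, folds to fs − 18.5 kHz = 1 kHz.
64 kHz mod fs = 5.5 kHz.
5.5 kHz ≤ fs/2 = 9.75 kHz, appears at 5.5 kHz.
43 kHz mod fs = 4 kHz.
4 kHz ≤ fs/2 = 9.75 kHz, appears at 4 kHz.
14 kHz and 64 kHz both map to 5.5 kHz.

5.5 kHz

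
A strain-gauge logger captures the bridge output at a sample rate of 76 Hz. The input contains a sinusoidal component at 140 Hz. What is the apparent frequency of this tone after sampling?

12 Hz

140 Hz mod fs = 64 Hz.
64 Hz > fs/2 = 38 Hz, folds to fs − 64 Hz = 12 Hz.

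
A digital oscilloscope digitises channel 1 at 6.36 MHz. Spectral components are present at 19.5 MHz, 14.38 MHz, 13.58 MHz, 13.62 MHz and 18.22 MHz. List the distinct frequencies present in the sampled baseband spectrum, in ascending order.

fs/2 = 3.18 MHz.
19.5 MHz mod fs = 0.42 MHz.
0.42 MHz ≤ fs/2 = 3.18 MHz, appears at 0.42 MHz.
14.38 MHz mod fs = 1.66 MHz.
1.66 MHz ≤ fs/2 = 3.18 MHz, appears at 1.66 MHz.
13.58 MHz mod fs = 0.86 MHz.
0.86 MHz ≤ fs/2 = 3.18 MHz, appears at 0.86 MHz.
13.62 MHz mod fs = 0.9 MHz.
0.9 MHz ≤ fs/2 = 3.18 MHz, appears at 0.9 MHz.
18.22 MHz mod fs = 5.5 MHz.
5.5 MHz > fs/2 = 3.18 MHz, folds to fs − 5.5 MHz = 0.86 MHz.
Distinct values: {0.42 MHz, 0.86 MHz, 0.9 MHz, 1.66 MHz}.

0.42 MHz, 0.86 MHz, 0.9 MHz, 1.66 MHz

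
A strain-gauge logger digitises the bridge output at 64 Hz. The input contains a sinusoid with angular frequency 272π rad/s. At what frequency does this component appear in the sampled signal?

ω = 272π rad/s → f = ω/(2π) = 136 Hz.
136 Hz mod fs = 8 Hz.
8 Hz ≤ fs/2 = 32 Hz, appears at 8 Hz.

8 Hz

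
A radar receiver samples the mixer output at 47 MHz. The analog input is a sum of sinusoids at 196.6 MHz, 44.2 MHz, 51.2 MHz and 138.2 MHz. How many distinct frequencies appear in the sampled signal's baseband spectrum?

3

fs/2 = 23.5 MHz.
196.6 MHz mod fs = 8.6 MHz.
8.6 MHz ≤ fs/2 = 23.5 MHz, appears at 8.6 MHz.
44.2 MHz > fs/2 = 23.5 MHz, folds to fs − 44.2 MHz = 2.8 MHz.
51.2 MHz mod fs = 4.2 MHz.
4.2 MHz ≤ fs/2 = 23.5 MHz, appears at 4.2 MHz.
138.2 MHz mod fs = 44.2 MHz.
44.2 MHz > fs/2 = 23.5 MHz, folds to fs − 44.2 MHz = 2.8 MHz.
Distinct values: {2.8 MHz, 4.2 MHz, 8.6 MHz} → 3.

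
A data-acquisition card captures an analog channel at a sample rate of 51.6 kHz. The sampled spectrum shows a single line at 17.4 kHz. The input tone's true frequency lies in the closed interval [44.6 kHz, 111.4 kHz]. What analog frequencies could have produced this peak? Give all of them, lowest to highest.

69 kHz, 85.8 kHz

Frequencies that alias to 17.4 kHz are k·fs ± 17.4 kHz for integer k ≥ 0.
k=0: 17.4 kHz.
k=1: 34.2 kHz, 69 kHz.
k=2: 85.8 kHz, 120.6 kHz.
k=3: 137.4 kHz, 172.2 kHz.
Within [44.6 kHz, 111.4 kHz]: 69 kHz, 85.8 kHz.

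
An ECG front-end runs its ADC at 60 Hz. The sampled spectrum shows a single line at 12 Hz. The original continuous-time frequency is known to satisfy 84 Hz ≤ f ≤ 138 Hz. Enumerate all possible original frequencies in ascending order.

Frequencies that alias to 12 Hz are k·fs ± 12 Hz for integer k ≥ 0.
k=0: 12 Hz.
k=1: 48 Hz, 72 Hz.
k=2: 108 Hz, 132 Hz.
k=3: 168 Hz, 192 Hz.
Within [84 Hz, 138 Hz]: 108 Hz, 132 Hz.

108 Hz, 132 Hz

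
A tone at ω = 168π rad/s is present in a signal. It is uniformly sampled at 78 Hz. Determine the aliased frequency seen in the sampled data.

6 Hz

ω = 168π rad/s → f = ω/(2π) = 84 Hz.
84 Hz mod fs = 6 Hz.
6 Hz ≤ fs/2 = 39 Hz, appears at 6 Hz.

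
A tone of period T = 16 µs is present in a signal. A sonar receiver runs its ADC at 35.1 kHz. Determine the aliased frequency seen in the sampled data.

7.7 kHz

T = 16 µs → f = 1/T = 62.5 kHz.
62.5 kHz mod fs = 27.4 kHz.
27.4 kHz > fs/2 = 17.55 kHz, folds to fs − 27.4 kHz = 7.7 kHz.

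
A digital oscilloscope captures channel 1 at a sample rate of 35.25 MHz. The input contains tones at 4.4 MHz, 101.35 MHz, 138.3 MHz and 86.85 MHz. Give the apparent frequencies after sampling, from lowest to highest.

fs/2 = 17.625 MHz.
4.4 MHz ≤ fs/2 = 17.625 MHz, passes unchanged.
101.35 MHz mod fs = 30.85 MHz.
30.85 MHz > fs/2 = 17.625 MHz, folds to fs − 30.85 MHz = 4.4 MHz.
138.3 MHz mod fs = 32.55 MHz.
32.55 MHz > fs/2 = 17.625 MHz, folds to fs − 32.55 MHz = 2.7 MHz.
86.85 MHz mod fs = 16.35 MHz.
16.35 MHz ≤ fs/2 = 17.625 MHz, appears at 16.35 MHz.
Distinct values: {2.7 MHz, 4.4 MHz, 16.35 MHz}.

2.7 MHz, 4.4 MHz, 16.35 MHz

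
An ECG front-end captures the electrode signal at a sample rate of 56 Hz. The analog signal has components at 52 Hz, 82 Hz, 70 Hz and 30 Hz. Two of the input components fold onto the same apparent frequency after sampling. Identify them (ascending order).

30 Hz, 82 Hz

fs/2 = 28 Hz.
52 Hz > fs/2 = 28 Hz, folds to fs − 52 Hz = 4 Hz.
82 Hz mod fs = 26 Hz.
26 Hz ≤ fs/2 = 28 Hz, appears at 26 Hz.
70 Hz mod fs = 14 Hz.
14 Hz ≤ fs/2 = 28 Hz, appears at 14 Hz.
30 Hz > fs/2 = 28 Hz, folds to fs − 30 Hz = 26 Hz.
30 Hz and 82 Hz both map to 26 Hz.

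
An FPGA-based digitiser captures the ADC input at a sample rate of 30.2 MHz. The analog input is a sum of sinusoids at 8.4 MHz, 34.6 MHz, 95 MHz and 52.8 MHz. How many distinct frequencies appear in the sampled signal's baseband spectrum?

3

fs/2 = 15.1 MHz.
8.4 MHz ≤ fs/2 = 15.1 MHz, passes unchanged.
34.6 MHz mod fs = 4.4 MHz.
4.4 MHz ≤ fs/2 = 15.1 MHz, appears at 4.4 MHz.
95 MHz mod fs = 4.4 MHz.
4.4 MHz ≤ fs/2 = 15.1 MHz, appears at 4.4 MHz.
52.8 MHz mod fs = 22.6 MHz.
22.6 MHz > fs/2 = 15.1 MHz, folds to fs − 22.6 MHz = 7.6 MHz.
Distinct values: {4.4 MHz, 7.6 MHz, 8.4 MHz} → 3.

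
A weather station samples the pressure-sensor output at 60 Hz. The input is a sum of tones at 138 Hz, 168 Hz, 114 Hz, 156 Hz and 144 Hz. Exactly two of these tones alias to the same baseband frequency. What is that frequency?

fs/2 = 30 Hz.
138 Hz mod fs = 18 Hz.
18 Hz ≤ fs/2 = 30 Hz, appears at 18 Hz.
168 Hz mod fs = 48 Hz.
48 Hz > fs/2 = 30 Hz, folds to fs − 48 Hz = 12 Hz.
114 Hz mod fs = 54 Hz.
54 Hz > fs/2 = 30 Hz, folds to fs − 54 Hz = 6 Hz.
156 Hz mod fs = 36 Hz.
36 Hz > fs/2 = 30 Hz, folds to fs − 36 Hz = 24 Hz.
144 Hz mod fs = 24 Hz.
24 Hz ≤ fs/2 = 30 Hz, appears at 24 Hz.
144 Hz and 156 Hz both map to 24 Hz.

24 Hz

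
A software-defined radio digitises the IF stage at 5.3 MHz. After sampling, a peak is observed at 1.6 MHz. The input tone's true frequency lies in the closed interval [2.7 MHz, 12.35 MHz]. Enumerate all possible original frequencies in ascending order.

3.7 MHz, 6.9 MHz, 9 MHz, 12.2 MHz

Frequencies that alias to 1.6 MHz are k·fs ± 1.6 MHz for integer k ≥ 0.
k=0: 1.6 MHz.
k=1: 3.7 MHz, 6.9 MHz.
k=2: 9 MHz, 12.2 MHz.
k=3: 14.3 MHz, 17.5 MHz.
Within [2.7 MHz, 12.35 MHz]: 3.7 MHz, 6.9 MHz, 9 MHz, 12.2 MHz.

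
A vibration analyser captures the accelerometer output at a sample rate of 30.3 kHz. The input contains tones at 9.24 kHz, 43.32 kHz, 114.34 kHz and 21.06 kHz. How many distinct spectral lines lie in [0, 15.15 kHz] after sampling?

fs/2 = 15.15 kHz.
9.24 kHz ≤ fs/2 = 15.15 kHz, passes unchanged.
43.32 kHz mod fs = 13.02 kHz.
13.02 kHz ≤ fs/2 = 15.15 kHz, appears at 13.02 kHz.
114.34 kHz mod fs = 23.44 kHz.
23.44 kHz > fs/2 = 15.15 kHz, folds to fs − 23.44 kHz = 6.86 kHz.
21.06 kHz > fs/2 = 15.15 kHz, folds to fs − 21.06 kHz = 9.24 kHz.
Distinct values: {6.86 kHz, 9.24 kHz, 13.02 kHz} → 3.

3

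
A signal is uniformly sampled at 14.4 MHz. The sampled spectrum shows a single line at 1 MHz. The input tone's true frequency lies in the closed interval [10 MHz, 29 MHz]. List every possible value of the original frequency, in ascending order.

13.4 MHz, 15.4 MHz, 27.8 MHz

Frequencies that alias to 1 MHz are k·fs ± 1 MHz for integer k ≥ 0.
k=0: 1 MHz.
k=1: 13.4 MHz, 15.4 MHz.
k=2: 27.8 MHz, 29.8 MHz.
k=3: 42.2 MHz, 44.2 MHz.
Within [10 MHz, 29 MHz]: 13.4 MHz, 15.4 MHz, 27.8 MHz.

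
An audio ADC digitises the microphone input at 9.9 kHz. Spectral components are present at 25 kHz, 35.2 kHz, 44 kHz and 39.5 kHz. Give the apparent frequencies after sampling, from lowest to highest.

0.1 kHz, 4.4 kHz, 4.7 kHz

fs/2 = 4.95 kHz.
25 kHz mod fs = 5.2 kHz.
5.2 kHz > fs/2 = 4.95 kHz, folds to fs − 5.2 kHz = 4.7 kHz.
35.2 kHz mod fs = 5.5 kHz.
5.5 kHz > fs/2 = 4.95 kHz, folds to fs − 5.5 kHz = 4.4 kHz.
44 kHz mod fs = 4.4 kHz.
4.4 kHz ≤ fs/2 = 4.95 kHz, appears at 4.4 kHz.
39.5 kHz mod fs = 9.8 kHz.
9.8 kHz > fs/2 = 4.95 kHz, folds to fs − 9.8 kHz = 0.1 kHz.
Distinct values: {0.1 kHz, 4.4 kHz, 4.7 kHz}.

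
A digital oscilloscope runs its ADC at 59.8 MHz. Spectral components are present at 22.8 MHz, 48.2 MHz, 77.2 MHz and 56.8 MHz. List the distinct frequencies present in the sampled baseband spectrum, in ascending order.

3 MHz, 11.6 MHz, 17.4 MHz, 22.8 MHz

fs/2 = 29.9 MHz.
22.8 MHz ≤ fs/2 = 29.9 MHz, passes unchanged.
48.2 MHz > fs/2 = 29.9 MHz, folds to fs − 48.2 MHz = 11.6 MHz.
77.2 MHz mod fs = 17.4 MHz.
17.4 MHz ≤ fs/2 = 29.9 MHz, appears at 17.4 MHz.
56.8 MHz > fs/2 = 29.9 MHz, folds to fs − 56.8 MHz = 3 MHz.
Distinct values: {3 MHz, 11.6 MHz, 17.4 MHz, 22.8 MHz}.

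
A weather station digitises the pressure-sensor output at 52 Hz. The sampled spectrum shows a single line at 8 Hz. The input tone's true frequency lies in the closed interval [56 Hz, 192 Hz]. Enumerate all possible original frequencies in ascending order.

60 Hz, 96 Hz, 112 Hz, 148 Hz, 164 Hz

Frequencies that alias to 8 Hz are k·fs ± 8 Hz for integer k ≥ 0.
k=0: 8 Hz.
k=1: 44 Hz, 60 Hz.
k=2: 96 Hz, 112 Hz.
k=3: 148 Hz, 164 Hz.
k=4: 200 Hz, 216 Hz.
Within [56 Hz, 192 Hz]: 60 Hz, 96 Hz, 112 Hz, 148 Hz, 164 Hz.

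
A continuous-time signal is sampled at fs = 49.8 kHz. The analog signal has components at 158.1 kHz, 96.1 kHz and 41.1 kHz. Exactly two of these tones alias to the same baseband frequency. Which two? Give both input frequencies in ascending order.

fs/2 = 24.9 kHz.
158.1 kHz mod fs = 8.7 kHz.
8.7 kHz ≤ fs/2 = 24.9 kHz, appears at 8.7 kHz.
96.1 kHz mod fs = 46.3 kHz.
46.3 kHz > fs/2 = 24.9 kHz, folds to fs − 46.3 kHz = 3.5 kHz.
41.1 kHz > fs/2 = 24.9 kHz, folds to fs − 41.1 kHz = 8.7 kHz.
41.1 kHz and 158.1 kHz both map to 8.7 kHz.

41.1 kHz, 158.1 kHz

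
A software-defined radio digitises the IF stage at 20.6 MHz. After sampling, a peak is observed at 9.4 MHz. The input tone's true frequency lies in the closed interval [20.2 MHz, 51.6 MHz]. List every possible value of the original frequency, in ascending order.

Frequencies that alias to 9.4 MHz are k·fs ± 9.4 MHz for integer k ≥ 0.
k=0: 9.4 MHz.
k=1: 11.2 MHz, 30 MHz.
k=2: 31.8 MHz, 50.6 MHz.
k=3: 52.4 MHz, 71.2 MHz.
Within [20.2 MHz, 51.6 MHz]: 30 MHz, 31.8 MHz, 50.6 MHz.

30 MHz, 31.8 MHz, 50.6 MHz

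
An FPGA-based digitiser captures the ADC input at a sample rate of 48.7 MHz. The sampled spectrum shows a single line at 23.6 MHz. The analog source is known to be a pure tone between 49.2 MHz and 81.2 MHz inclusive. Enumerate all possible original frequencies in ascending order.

72.3 MHz, 73.8 MHz

Frequencies that alias to 23.6 MHz are k·fs ± 23.6 MHz for integer k ≥ 0.
k=0: 23.6 MHz.
k=1: 25.1 MHz, 72.3 MHz.
k=2: 73.8 MHz, 121 MHz.
k=3: 122.5 MHz, 169.7 MHz.
Within [49.2 MHz, 81.2 MHz]: 72.3 MHz, 73.8 MHz.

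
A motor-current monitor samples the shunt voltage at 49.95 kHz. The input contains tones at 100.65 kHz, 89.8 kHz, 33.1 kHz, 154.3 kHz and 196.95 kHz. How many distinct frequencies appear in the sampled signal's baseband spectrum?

fs/2 = 24.975 kHz.
100.65 kHz mod fs = 0.75 kHz.
0.75 kHz ≤ fs/2 = 24.975 kHz, appears at 0.75 kHz.
89.8 kHz mod fs = 39.85 kHz.
39.85 kHz > fs/2 = 24.975 kHz, folds to fs − 39.85 kHz = 10.1 kHz.
33.1 kHz > fs/2 = 24.975 kHz, folds to fs − 33.1 kHz = 16.85 kHz.
154.3 kHz mod fs = 4.45 kHz.
4.45 kHz ≤ fs/2 = 24.975 kHz, appears at 4.45 kHz.
196.95 kHz mod fs = 47.1 kHz.
47.1 kHz > fs/2 = 24.975 kHz, folds to fs − 47.1 kHz = 2.85 kHz.
Distinct values: {0.75 kHz, 2.85 kHz, 4.45 kHz, 10.1 kHz, 16.85 kHz} → 5.

5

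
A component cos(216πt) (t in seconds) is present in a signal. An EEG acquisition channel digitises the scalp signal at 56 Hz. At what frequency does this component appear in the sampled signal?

ω = 216π rad/s → f = ω/(2π) = 108 Hz.
108 Hz mod fs = 52 Hz.
52 Hz > fs/2 = 28 Hz, folds to fs − 52 Hz = 4 Hz.

4 Hz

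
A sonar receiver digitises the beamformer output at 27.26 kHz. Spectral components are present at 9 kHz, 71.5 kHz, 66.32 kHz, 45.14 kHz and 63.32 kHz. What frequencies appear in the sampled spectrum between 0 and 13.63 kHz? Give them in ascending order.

8.8 kHz, 9 kHz, 9.38 kHz, 10.28 kHz, 11.8 kHz

fs/2 = 13.63 kHz.
9 kHz ≤ fs/2 = 13.63 kHz, passes unchanged.
71.5 kHz mod fs = 16.98 kHz.
16.98 kHz > fs/2 = 13.63 kHz, folds to fs − 16.98 kHz = 10.28 kHz.
66.32 kHz mod fs = 11.8 kHz.
11.8 kHz ≤ fs/2 = 13.63 kHz, appears at 11.8 kHz.
45.14 kHz mod fs = 17.88 kHz.
17.88 kHz > fs/2 = 13.63 kHz, folds to fs − 17.88 kHz = 9.38 kHz.
63.32 kHz mod fs = 8.8 kHz.
8.8 kHz ≤ fs/2 = 13.63 kHz, appears at 8.8 kHz.
Distinct values: {8.8 kHz, 9 kHz, 9.38 kHz, 10.28 kHz, 11.8 kHz}.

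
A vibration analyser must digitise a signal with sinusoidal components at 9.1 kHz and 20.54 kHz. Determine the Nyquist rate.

Highest-frequency component: 20.54 kHz.
Nyquist rate = 2 × 20.54 kHz = 41.08 kHz.

41.08 kHz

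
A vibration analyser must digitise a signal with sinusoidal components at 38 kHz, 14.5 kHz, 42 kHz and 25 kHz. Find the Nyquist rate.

84 kHz

Highest-frequency component: 42 kHz.
Nyquist rate = 2 × 42 kHz = 84 kHz.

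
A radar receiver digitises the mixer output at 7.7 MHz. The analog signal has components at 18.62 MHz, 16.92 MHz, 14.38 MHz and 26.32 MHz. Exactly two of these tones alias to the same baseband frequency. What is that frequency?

3.22 MHz

fs/2 = 3.85 MHz.
18.62 MHz mod fs = 3.22 MHz.
3.22 MHz ≤ fs/2 = 3.85 MHz, appears at 3.22 MHz.
16.92 MHz mod fs = 1.52 MHz.
1.52 MHz ≤ fs/2 = 3.85 MHz, appears at 1.52 MHz.
14.38 MHz mod fs = 6.68 MHz.
6.68 MHz > fs/2 = 3.85 MHz, folds to fs − 6.68 MHz = 1.02 MHz.
26.32 MHz mod fs = 3.22 MHz.
3.22 MHz ≤ fs/2 = 3.85 MHz, appears at 3.22 MHz.
18.62 MHz and 26.32 MHz both map to 3.22 MHz.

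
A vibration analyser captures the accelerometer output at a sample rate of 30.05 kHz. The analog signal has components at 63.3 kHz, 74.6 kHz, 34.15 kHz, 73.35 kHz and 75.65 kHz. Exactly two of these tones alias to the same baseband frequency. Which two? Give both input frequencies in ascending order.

fs/2 = 15.025 kHz.
63.3 kHz mod fs = 3.2 kHz.
3.2 kHz ≤ fs/2 = 15.025 kHz, appears at 3.2 kHz.
74.6 kHz mod fs = 14.5 kHz.
14.5 kHz ≤ fs/2 = 15.025 kHz, appears at 14.5 kHz.
34.15 kHz mod fs = 4.1 kHz.
4.1 kHz ≤ fs/2 = 15.025 kHz, appears at 4.1 kHz.
73.35 kHz mod fs = 13.25 kHz.
13.25 kHz ≤ fs/2 = 15.025 kHz, appears at 13.25 kHz.
75.65 kHz mod fs = 15.55 kHz.
15.55 kHz > fs/2 = 15.025 kHz, folds to fs − 15.55 kHz = 14.5 kHz.
74.6 kHz and 75.65 kHz both map to 14.5 kHz.

74.6 kHz, 75.65 kHz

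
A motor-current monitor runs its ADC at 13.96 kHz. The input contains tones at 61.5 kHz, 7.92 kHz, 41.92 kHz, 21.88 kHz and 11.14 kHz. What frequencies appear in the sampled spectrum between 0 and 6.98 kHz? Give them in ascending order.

0.04 kHz, 2.82 kHz, 5.66 kHz, 6.04 kHz

fs/2 = 6.98 kHz.
61.5 kHz mod fs = 5.66 kHz.
5.66 kHz ≤ fs/2 = 6.98 kHz, appears at 5.66 kHz.
7.92 kHz > fs/2 = 6.98 kHz, folds to fs − 7.92 kHz = 6.04 kHz.
41.92 kHz mod fs = 0.04 kHz.
0.04 kHz ≤ fs/2 = 6.98 kHz, appears at 0.04 kHz.
21.88 kHz mod fs = 7.92 kHz.
7.92 kHz > fs/2 = 6.98 kHz, folds to fs − 7.92 kHz = 6.04 kHz.
11.14 kHz > fs/2 = 6.98 kHz, folds to fs − 11.14 kHz = 2.82 kHz.
Distinct values: {0.04 kHz, 2.82 kHz, 5.66 kHz, 6.04 kHz}.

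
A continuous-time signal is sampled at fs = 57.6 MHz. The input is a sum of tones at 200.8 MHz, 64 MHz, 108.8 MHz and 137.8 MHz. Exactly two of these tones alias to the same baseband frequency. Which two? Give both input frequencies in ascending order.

fs/2 = 28.8 MHz.
200.8 MHz mod fs = 28 MHz.
28 MHz ≤ fs/2 = 28.8 MHz, appears at 28 MHz.
64 MHz mod fs = 6.4 MHz.
6.4 MHz ≤ fs/2 = 28.8 MHz, appears at 6.4 MHz.
108.8 MHz mod fs = 51.2 MHz.
51.2 MHz > fs/2 = 28.8 MHz, folds to fs − 51.2 MHz = 6.4 MHz.
137.8 MHz mod fs = 22.6 MHz.
22.6 MHz ≤ fs/2 = 28.8 MHz, appears at 22.6 MHz.
64 MHz and 108.8 MHz both map to 6.4 MHz.

64 MHz, 108.8 MHz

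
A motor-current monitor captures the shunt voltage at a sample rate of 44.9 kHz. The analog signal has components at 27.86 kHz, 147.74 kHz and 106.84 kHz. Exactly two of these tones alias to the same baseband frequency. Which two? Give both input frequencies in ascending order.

27.86 kHz, 106.84 kHz

fs/2 = 22.45 kHz.
27.86 kHz > fs/2 = 22.45 kHz, folds to fs − 27.86 kHz = 17.04 kHz.
147.74 kHz mod fs = 13.04 kHz.
13.04 kHz ≤ fs/2 = 22.45 kHz, appears at 13.04 kHz.
106.84 kHz mod fs = 17.04 kHz.
17.04 kHz ≤ fs/2 = 22.45 kHz, appears at 17.04 kHz.
27.86 kHz and 106.84 kHz both map to 17.04 kHz.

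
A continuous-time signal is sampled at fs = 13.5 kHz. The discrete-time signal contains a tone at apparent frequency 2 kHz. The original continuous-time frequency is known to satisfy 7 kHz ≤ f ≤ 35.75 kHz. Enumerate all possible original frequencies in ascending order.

Frequencies that alias to 2 kHz are k·fs ± 2 kHz for integer k ≥ 0.
k=0: 2 kHz.
k=1: 11.5 kHz, 15.5 kHz.
k=2: 25 kHz, 29 kHz.
k=3: 38.5 kHz, 42.5 kHz.
Within [7 kHz, 35.75 kHz]: 11.5 kHz, 15.5 kHz, 25 kHz, 29 kHz.

11.5 kHz, 15.5 kHz, 25 kHz, 29 kHz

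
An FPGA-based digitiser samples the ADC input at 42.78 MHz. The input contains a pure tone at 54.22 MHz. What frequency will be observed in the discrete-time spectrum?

11.44 MHz

54.22 MHz mod fs = 11.44 MHz.
11.44 MHz ≤ fs/2 = 21.39 MHz, appears at 11.44 MHz.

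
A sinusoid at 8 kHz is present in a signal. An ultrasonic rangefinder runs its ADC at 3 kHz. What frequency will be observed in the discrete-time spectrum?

8 kHz mod fs = 2 kHz.
2 kHz > fs/2 = 1.5 kHz, folds to fs − 2 kHz = 1 kHz.

1 kHz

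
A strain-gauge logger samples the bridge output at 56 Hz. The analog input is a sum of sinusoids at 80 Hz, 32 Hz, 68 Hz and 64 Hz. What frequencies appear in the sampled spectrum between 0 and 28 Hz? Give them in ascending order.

fs/2 = 28 Hz.
80 Hz mod fs = 24 Hz.
24 Hz ≤ fs/2 = 28 Hz, appears at 24 Hz.
32 Hz > fs/2 = 28 Hz, folds to fs − 32 Hz = 24 Hz.
68 Hz mod fs = 12 Hz.
12 Hz ≤ fs/2 = 28 Hz, appears at 12 Hz.
64 Hz mod fs = 8 Hz.
8 Hz ≤ fs/2 = 28 Hz, appears at 8 Hz.
Distinct values: {8 Hz, 12 Hz, 24 Hz}.

8 Hz, 12 Hz, 24 Hz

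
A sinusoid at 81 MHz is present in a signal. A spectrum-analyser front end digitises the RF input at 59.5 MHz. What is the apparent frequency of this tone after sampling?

81 MHz mod fs = 21.5 MHz.
21.5 MHz ≤ fs/2 = 29.75 MHz, appears at 21.5 MHz.

21.5 MHz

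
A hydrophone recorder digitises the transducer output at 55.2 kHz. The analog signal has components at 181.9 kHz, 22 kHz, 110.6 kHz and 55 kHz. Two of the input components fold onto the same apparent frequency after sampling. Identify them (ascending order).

55 kHz, 110.6 kHz

fs/2 = 27.6 kHz.
181.9 kHz mod fs = 16.3 kHz.
16.3 kHz ≤ fs/2 = 27.6 kHz, appears at 16.3 kHz.
22 kHz ≤ fs/2 = 27.6 kHz, passes unchanged.
110.6 kHz mod fs = 0.2 kHz.
0.2 kHz ≤ fs/2 = 27.6 kHz, appears at 0.2 kHz.
55 kHz > fs/2 = 27.6 kHz, folds to fs − 55 kHz = 0.2 kHz.
55 kHz and 110.6 kHz both map to 0.2 kHz.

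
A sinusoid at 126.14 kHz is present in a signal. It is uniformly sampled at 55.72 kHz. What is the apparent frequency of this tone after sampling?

14.7 kHz

126.14 kHz mod fs = 14.7 kHz.
14.7 kHz ≤ fs/2 = 27.86 kHz, appears at 14.7 kHz.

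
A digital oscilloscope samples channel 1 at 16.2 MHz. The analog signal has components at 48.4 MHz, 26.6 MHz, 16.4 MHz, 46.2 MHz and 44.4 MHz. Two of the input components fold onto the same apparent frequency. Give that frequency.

0.2 MHz

fs/2 = 8.1 MHz.
48.4 MHz mod fs = 16 MHz.
16 MHz > fs/2 = 8.1 MHz, folds to fs − 16 MHz = 0.2 MHz.
26.6 MHz mod fs = 10.4 MHz.
10.4 MHz > fs/2 = 8.1 MHz, folds to fs − 10.4 MHz = 5.8 MHz.
16.4 MHz mod fs = 0.2 MHz.
0.2 MHz ≤ fs/2 = 8.1 MHz, appears at 0.2 MHz.
46.2 MHz mod fs = 13.8 MHz.
13.8 MHz > fs/2 = 8.1 MHz, folds to fs − 13.8 MHz = 2.4 MHz.
44.4 MHz mod fs = 12 MHz.
12 MHz > fs/2 = 8.1 MHz, folds to fs − 12 MHz = 4.2 MHz.
16.4 MHz and 48.4 MHz both map to 0.2 MHz.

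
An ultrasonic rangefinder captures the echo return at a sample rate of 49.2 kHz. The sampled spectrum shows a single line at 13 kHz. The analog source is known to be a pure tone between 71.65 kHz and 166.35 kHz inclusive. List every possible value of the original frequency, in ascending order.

85.4 kHz, 111.4 kHz, 134.6 kHz, 160.6 kHz

Frequencies that alias to 13 kHz are k·fs ± 13 kHz for integer k ≥ 0.
k=0: 13 kHz.
k=1: 36.2 kHz, 62.2 kHz.
k=2: 85.4 kHz, 111.4 kHz.
k=3: 134.6 kHz, 160.6 kHz.
k=4: 183.8 kHz, 209.8 kHz.
Within [71.65 kHz, 166.35 kHz]: 85.4 kHz, 111.4 kHz, 134.6 kHz, 160.6 kHz.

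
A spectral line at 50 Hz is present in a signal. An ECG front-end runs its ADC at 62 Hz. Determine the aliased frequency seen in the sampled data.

12 Hz

50 Hz > fs/2 = 31 Hz, folds to fs − 50 Hz = 12 Hz.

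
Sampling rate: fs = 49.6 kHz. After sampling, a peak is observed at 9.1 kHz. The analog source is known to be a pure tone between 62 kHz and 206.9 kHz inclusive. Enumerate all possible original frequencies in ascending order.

90.1 kHz, 108.3 kHz, 139.7 kHz, 157.9 kHz, 189.3 kHz

Frequencies that alias to 9.1 kHz are k·fs ± 9.1 kHz for integer k ≥ 0.
k=0: 9.1 kHz.
k=1: 40.5 kHz, 58.7 kHz.
k=2: 90.1 kHz, 108.3 kHz.
k=3: 139.7 kHz, 157.9 kHz.
k=4: 189.3 kHz, 207.5 kHz.
k=5: 238.9 kHz, 257.1 kHz.
Within [62 kHz, 206.9 kHz]: 90.1 kHz, 108.3 kHz, 139.7 kHz, 157.9 kHz, 189.3 kHz.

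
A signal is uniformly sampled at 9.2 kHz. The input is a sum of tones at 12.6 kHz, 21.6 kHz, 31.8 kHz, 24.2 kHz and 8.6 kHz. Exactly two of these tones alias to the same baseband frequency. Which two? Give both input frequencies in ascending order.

fs/2 = 4.6 kHz.
12.6 kHz mod fs = 3.4 kHz.
3.4 kHz ≤ fs/2 = 4.6 kHz, appears at 3.4 kHz.
21.6 kHz mod fs = 3.2 kHz.
3.2 kHz ≤ fs/2 = 4.6 kHz, appears at 3.2 kHz.
31.8 kHz mod fs = 4.2 kHz.
4.2 kHz ≤ fs/2 = 4.6 kHz, appears at 4.2 kHz.
24.2 kHz mod fs = 5.8 kHz.
5.8 kHz > fs/2 = 4.6 kHz, folds to fs − 5.8 kHz = 3.4 kHz.
8.6 kHz > fs/2 = 4.6 kHz, folds to fs − 8.6 kHz = 0.6 kHz.
12.6 kHz and 24.2 kHz both map to 3.4 kHz.

12.6 kHz, 24.2 kHz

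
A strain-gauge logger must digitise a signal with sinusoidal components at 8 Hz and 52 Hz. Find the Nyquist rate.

Highest-frequency component: 52 Hz.
Nyquist rate = 2 × 52 Hz = 104 Hz.

104 Hz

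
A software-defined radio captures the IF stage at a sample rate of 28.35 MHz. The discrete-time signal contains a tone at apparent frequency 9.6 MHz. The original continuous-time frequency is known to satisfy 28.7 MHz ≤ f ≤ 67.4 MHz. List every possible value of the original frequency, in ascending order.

Frequencies that alias to 9.6 MHz are k·fs ± 9.6 MHz for integer k ≥ 0.
k=0: 9.6 MHz.
k=1: 18.75 MHz, 37.95 MHz.
k=2: 47.1 MHz, 66.3 MHz.
k=3: 75.45 MHz, 94.65 MHz.
Within [28.7 MHz, 67.4 MHz]: 37.95 MHz, 47.1 MHz, 66.3 MHz.

37.95 MHz, 47.1 MHz, 66.3 MHz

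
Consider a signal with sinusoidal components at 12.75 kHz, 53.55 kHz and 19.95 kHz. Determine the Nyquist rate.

Highest-frequency component: 53.55 kHz.
Nyquist rate = 2 × 53.55 kHz = 107.1 kHz.

107.1 kHz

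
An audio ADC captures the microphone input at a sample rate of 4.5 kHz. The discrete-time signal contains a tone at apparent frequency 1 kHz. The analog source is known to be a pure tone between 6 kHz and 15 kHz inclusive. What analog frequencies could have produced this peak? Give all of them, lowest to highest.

8 kHz, 10 kHz, 12.5 kHz, 14.5 kHz

Frequencies that alias to 1 kHz are k·fs ± 1 kHz for integer k ≥ 0.
k=0: 1 kHz.
k=1: 3.5 kHz, 5.5 kHz.
k=2: 8 kHz, 10 kHz.
k=3: 12.5 kHz, 14.5 kHz.
k=4: 17 kHz, 19 kHz.
Within [6 kHz, 15 kHz]: 8 kHz, 10 kHz, 12.5 kHz, 14.5 kHz.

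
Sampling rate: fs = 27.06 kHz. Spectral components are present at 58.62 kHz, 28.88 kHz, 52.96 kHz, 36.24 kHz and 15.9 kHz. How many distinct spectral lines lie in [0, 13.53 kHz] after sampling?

fs/2 = 13.53 kHz.
58.62 kHz mod fs = 4.5 kHz.
4.5 kHz ≤ fs/2 = 13.53 kHz, appears at 4.5 kHz.
28.88 kHz mod fs = 1.82 kHz.
1.82 kHz ≤ fs/2 = 13.53 kHz, appears at 1.82 kHz.
52.96 kHz mod fs = 25.9 kHz.
25.9 kHz > fs/2 = 13.53 kHz, folds to fs − 25.9 kHz = 1.16 kHz.
36.24 kHz mod fs = 9.18 kHz.
9.18 kHz ≤ fs/2 = 13.53 kHz, appears at 9.18 kHz.
15.9 kHz > fs/2 = 13.53 kHz, folds to fs − 15.9 kHz = 11.16 kHz.
Distinct values: {1.16 kHz, 1.82 kHz, 4.5 kHz, 9.18 kHz, 11.16 kHz} → 5.

5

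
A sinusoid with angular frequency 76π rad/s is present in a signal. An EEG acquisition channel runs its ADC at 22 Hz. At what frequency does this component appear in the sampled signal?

ω = 76π rad/s → f = ω/(2π) = 38 Hz.
38 Hz mod fs = 16 Hz.
16 Hz > fs/2 = 11 Hz, folds to fs − 16 Hz = 6 Hz.

6 Hz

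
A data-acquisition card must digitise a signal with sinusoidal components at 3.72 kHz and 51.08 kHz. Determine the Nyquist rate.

Highest-frequency component: 51.08 kHz.
Nyquist rate = 2 × 51.08 kHz = 102.16 kHz.

102.16 kHz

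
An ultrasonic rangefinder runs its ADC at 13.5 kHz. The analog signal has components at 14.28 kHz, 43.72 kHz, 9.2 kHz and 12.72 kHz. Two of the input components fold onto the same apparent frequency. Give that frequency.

fs/2 = 6.75 kHz.
14.28 kHz mod fs = 0.78 kHz.
0.78 kHz ≤ fs/2 = 6.75 kHz, appears at 0.78 kHz.
43.72 kHz mod fs = 3.22 kHz.
3.22 kHz ≤ fs/2 = 6.75 kHz, appears at 3.22 kHz.
9.2 kHz > fs/2 = 6.75 kHz, folds to fs − 9.2 kHz = 4.3 kHz.
12.72 kHz > fs/2 = 6.75 kHz, folds to fs − 12.72 kHz = 0.78 kHz.
12.72 kHz and 14.28 kHz both map to 0.78 kHz.

0.78 kHz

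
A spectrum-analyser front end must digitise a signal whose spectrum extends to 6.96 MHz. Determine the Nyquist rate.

Nyquist rate = 2 × 6.96 MHz = 13.92 MHz.

13.92 MHz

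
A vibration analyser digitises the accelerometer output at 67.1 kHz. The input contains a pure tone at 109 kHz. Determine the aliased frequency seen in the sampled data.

25.2 kHz

109 kHz mod fs = 41.9 kHz.
41.9 kHz > fs/2 = 33.55 kHz, folds to fs − 41.9 kHz = 25.2 kHz.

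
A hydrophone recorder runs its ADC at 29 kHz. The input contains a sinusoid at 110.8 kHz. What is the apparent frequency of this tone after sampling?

5.2 kHz

110.8 kHz mod fs = 23.8 kHz.
23.8 kHz > fs/2 = 14.5 kHz, folds to fs − 23.8 kHz = 5.2 kHz.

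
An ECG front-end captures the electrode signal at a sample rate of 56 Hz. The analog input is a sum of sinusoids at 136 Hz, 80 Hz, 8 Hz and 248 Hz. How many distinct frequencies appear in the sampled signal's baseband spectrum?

fs/2 = 28 Hz.
136 Hz mod fs = 24 Hz.
24 Hz ≤ fs/2 = 28 Hz, appears at 24 Hz.
80 Hz mod fs = 24 Hz.
24 Hz ≤ fs/2 = 28 Hz, appears at 24 Hz.
8 Hz ≤ fs/2 = 28 Hz, passes unchanged.
248 Hz mod fs = 24 Hz.
24 Hz ≤ fs/2 = 28 Hz, appears at 24 Hz.
Distinct values: {8 Hz, 24 Hz} → 2.

2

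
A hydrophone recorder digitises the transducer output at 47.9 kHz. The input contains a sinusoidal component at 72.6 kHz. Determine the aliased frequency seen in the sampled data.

72.6 kHz mod fs = 24.7 kHz.
24.7 kHz > fs/2 = 23.95 kHz, folds to fs − 24.7 kHz = 23.2 kHz.

23.2 kHz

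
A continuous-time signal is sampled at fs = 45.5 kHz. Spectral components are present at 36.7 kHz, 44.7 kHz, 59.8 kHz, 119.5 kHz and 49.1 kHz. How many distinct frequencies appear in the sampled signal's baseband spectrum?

fs/2 = 22.75 kHz.
36.7 kHz > fs/2 = 22.75 kHz, folds to fs − 36.7 kHz = 8.8 kHz.
44.7 kHz > fs/2 = 22.75 kHz, folds to fs − 44.7 kHz = 0.8 kHz.
59.8 kHz mod fs = 14.3 kHz.
14.3 kHz ≤ fs/2 = 22.75 kHz, appears at 14.3 kHz.
119.5 kHz mod fs = 28.5 kHz.
28.5 kHz > fs/2 = 22.75 kHz, folds to fs − 28.5 kHz = 17 kHz.
49.1 kHz mod fs = 3.6 kHz.
3.6 kHz ≤ fs/2 = 22.75 kHz, appears at 3.6 kHz.
Distinct values: {0.8 kHz, 3.6 kHz, 8.8 kHz, 14.3 kHz, 17 kHz} → 5.

5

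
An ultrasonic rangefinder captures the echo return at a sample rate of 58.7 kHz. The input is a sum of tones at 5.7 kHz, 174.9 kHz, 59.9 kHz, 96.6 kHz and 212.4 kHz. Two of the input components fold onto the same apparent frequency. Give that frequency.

fs/2 = 29.35 kHz.
5.7 kHz ≤ fs/2 = 29.35 kHz, passes unchanged.
174.9 kHz mod fs = 57.5 kHz.
57.5 kHz > fs/2 = 29.35 kHz, folds to fs − 57.5 kHz = 1.2 kHz.
59.9 kHz mod fs = 1.2 kHz.
1.2 kHz ≤ fs/2 = 29.35 kHz, appears at 1.2 kHz.
96.6 kHz mod fs = 37.9 kHz.
37.9 kHz > fs/2 = 29.35 kHz, folds to fs − 37.9 kHz = 20.8 kHz.
212.4 kHz mod fs = 36.3 kHz.
36.3 kHz > fs/2 = 29.35 kHz, folds to fs − 36.3 kHz = 22.4 kHz.
59.9 kHz and 174.9 kHz both map to 1.2 kHz.

1.2 kHz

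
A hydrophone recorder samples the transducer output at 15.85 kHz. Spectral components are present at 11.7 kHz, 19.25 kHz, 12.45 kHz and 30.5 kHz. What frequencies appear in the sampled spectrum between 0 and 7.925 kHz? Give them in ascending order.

1.2 kHz, 3.4 kHz, 4.15 kHz

fs/2 = 7.925 kHz.
11.7 kHz > fs/2 = 7.925 kHz, folds to fs − 11.7 kHz = 4.15 kHz.
19.25 kHz mod fs = 3.4 kHz.
3.4 kHz ≤ fs/2 = 7.925 kHz, appears at 3.4 kHz.
12.45 kHz > fs/2 = 7.925 kHz, folds to fs − 12.45 kHz = 3.4 kHz.
30.5 kHz mod fs = 14.65 kHz.
14.65 kHz > fs/2 = 7.925 kHz, folds to fs − 14.65 kHz = 1.2 kHz.
Distinct values: {1.2 kHz, 3.4 kHz, 4.15 kHz}.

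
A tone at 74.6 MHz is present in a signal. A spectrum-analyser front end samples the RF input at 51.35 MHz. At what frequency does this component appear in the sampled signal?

23.25 MHz

74.6 MHz mod fs = 23.25 MHz.
23.25 MHz ≤ fs/2 = 25.675 MHz, appears at 23.25 MHz.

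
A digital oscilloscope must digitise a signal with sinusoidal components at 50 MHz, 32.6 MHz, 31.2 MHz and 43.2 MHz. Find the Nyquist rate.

100 MHz

Highest-frequency component: 50 MHz.
Nyquist rate = 2 × 50 MHz = 100 MHz.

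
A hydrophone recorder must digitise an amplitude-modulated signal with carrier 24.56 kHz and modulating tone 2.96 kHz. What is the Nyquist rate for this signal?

55.04 kHz

AM sidebands sit at fc ± fm = 21.6 kHz and 27.52 kHz.
Highest-frequency component: 27.52 kHz.
Nyquist rate = 2 × 27.52 kHz = 55.04 kHz.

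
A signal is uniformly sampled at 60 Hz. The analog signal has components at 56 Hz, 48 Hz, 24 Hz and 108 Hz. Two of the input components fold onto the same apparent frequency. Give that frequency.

fs/2 = 30 Hz.
56 Hz > fs/2 = 30 Hz, folds to fs − 56 Hz = 4 Hz.
48 Hz > fs/2 = 30 Hz, folds to fs − 48 Hz = 12 Hz.
24 Hz ≤ fs/2 = 30 Hz, passes unchanged.
108 Hz mod fs = 48 Hz.
48 Hz > fs/2 = 30 Hz, folds to fs − 48 Hz = 12 Hz.
48 Hz and 108 Hz both map to 12 Hz.

12 Hz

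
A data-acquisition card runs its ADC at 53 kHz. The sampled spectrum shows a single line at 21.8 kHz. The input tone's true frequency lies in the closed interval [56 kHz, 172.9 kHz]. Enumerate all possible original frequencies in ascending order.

Frequencies that alias to 21.8 kHz are k·fs ± 21.8 kHz for integer k ≥ 0.
k=0: 21.8 kHz.
k=1: 31.2 kHz, 74.8 kHz.
k=2: 84.2 kHz, 127.8 kHz.
k=3: 137.2 kHz, 180.8 kHz.
k=4: 190.2 kHz, 233.8 kHz.
Within [56 kHz, 172.9 kHz]: 74.8 kHz, 84.2 kHz, 127.8 kHz, 137.2 kHz.

74.8 kHz, 84.2 kHz, 127.8 kHz, 137.2 kHz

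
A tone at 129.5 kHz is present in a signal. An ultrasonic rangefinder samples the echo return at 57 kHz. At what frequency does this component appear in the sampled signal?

15.5 kHz

129.5 kHz mod fs = 15.5 kHz.
15.5 kHz ≤ fs/2 = 28.5 kHz, appears at 15.5 kHz.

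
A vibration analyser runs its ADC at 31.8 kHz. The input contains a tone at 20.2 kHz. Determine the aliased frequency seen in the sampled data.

20.2 kHz > fs/2 = 15.9 kHz, folds to fs − 20.2 kHz = 11.6 kHz.

11.6 kHz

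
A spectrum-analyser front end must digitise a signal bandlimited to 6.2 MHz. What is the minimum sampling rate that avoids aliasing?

12.4 MHz

Nyquist rate = 2 × 6.2 MHz = 12.4 MHz.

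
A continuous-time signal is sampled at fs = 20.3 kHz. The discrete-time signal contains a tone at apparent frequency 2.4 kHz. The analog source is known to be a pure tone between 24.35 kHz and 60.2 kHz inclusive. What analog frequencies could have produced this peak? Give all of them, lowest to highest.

Frequencies that alias to 2.4 kHz are k·fs ± 2.4 kHz for integer k ≥ 0.
k=0: 2.4 kHz.
k=1: 17.9 kHz, 22.7 kHz.
k=2: 38.2 kHz, 43 kHz.
k=3: 58.5 kHz, 63.3 kHz.
k=4: 78.8 kHz, 83.6 kHz.
Within [24.35 kHz, 60.2 kHz]: 38.2 kHz, 43 kHz, 58.5 kHz.

38.2 kHz, 43 kHz, 58.5 kHz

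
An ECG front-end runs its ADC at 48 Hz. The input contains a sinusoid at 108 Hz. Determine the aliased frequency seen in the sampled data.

12 Hz

108 Hz mod fs = 12 Hz.
12 Hz ≤ fs/2 = 24 Hz, appears at 12 Hz.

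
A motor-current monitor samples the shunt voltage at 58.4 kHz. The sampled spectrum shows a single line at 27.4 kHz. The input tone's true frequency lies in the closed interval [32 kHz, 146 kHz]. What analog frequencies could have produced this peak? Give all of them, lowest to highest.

85.8 kHz, 89.4 kHz, 144.2 kHz

Frequencies that alias to 27.4 kHz are k·fs ± 27.4 kHz for integer k ≥ 0.
k=0: 27.4 kHz.
k=1: 31 kHz, 85.8 kHz.
k=2: 89.4 kHz, 144.2 kHz.
k=3: 147.8 kHz, 202.6 kHz.
Within [32 kHz, 146 kHz]: 85.8 kHz, 89.4 kHz, 144.2 kHz.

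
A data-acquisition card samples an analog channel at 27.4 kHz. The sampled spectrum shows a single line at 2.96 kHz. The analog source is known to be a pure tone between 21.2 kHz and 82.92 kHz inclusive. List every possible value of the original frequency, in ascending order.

Frequencies that alias to 2.96 kHz are k·fs ± 2.96 kHz for integer k ≥ 0.
k=0: 2.96 kHz.
k=1: 24.44 kHz, 30.36 kHz.
k=2: 51.84 kHz, 57.76 kHz.
k=3: 79.24 kHz, 85.16 kHz.
k=4: 106.64 kHz, 112.56 kHz.
Within [21.2 kHz, 82.92 kHz]: 24.44 kHz, 30.36 kHz, 51.84 kHz, 57.76 kHz, 79.24 kHz.

24.44 kHz, 30.36 kHz, 51.84 kHz, 57.76 kHz, 79.24 kHz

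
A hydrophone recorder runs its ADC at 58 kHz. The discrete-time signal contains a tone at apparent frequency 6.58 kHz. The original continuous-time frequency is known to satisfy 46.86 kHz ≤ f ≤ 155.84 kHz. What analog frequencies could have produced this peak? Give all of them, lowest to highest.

51.42 kHz, 64.58 kHz, 109.42 kHz, 122.58 kHz

Frequencies that alias to 6.58 kHz are k·fs ± 6.58 kHz for integer k ≥ 0.
k=0: 6.58 kHz.
k=1: 51.42 kHz, 64.58 kHz.
k=2: 109.42 kHz, 122.58 kHz.
k=3: 167.42 kHz, 180.58 kHz.
Within [46.86 kHz, 155.84 kHz]: 51.42 kHz, 64.58 kHz, 109.42 kHz, 122.58 kHz.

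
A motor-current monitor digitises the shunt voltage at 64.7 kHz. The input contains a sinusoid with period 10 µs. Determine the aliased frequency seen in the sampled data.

T = 10 µs → f = 1/T = 100 kHz.
100 kHz mod fs = 35.3 kHz.
35.3 kHz > fs/2 = 32.35 kHz, folds to fs − 35.3 kHz = 29.4 kHz.

29.4 kHz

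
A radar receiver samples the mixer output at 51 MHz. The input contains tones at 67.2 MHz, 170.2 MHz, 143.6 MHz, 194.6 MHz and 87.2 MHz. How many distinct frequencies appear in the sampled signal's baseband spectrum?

4

fs/2 = 25.5 MHz.
67.2 MHz mod fs = 16.2 MHz.
16.2 MHz ≤ fs/2 = 25.5 MHz, appears at 16.2 MHz.
170.2 MHz mod fs = 17.2 MHz.
17.2 MHz ≤ fs/2 = 25.5 MHz, appears at 17.2 MHz.
143.6 MHz mod fs = 41.6 MHz.
41.6 MHz > fs/2 = 25.5 MHz, folds to fs − 41.6 MHz = 9.4 MHz.
194.6 MHz mod fs = 41.6 MHz.
41.6 MHz > fs/2 = 25.5 MHz, folds to fs − 41.6 MHz = 9.4 MHz.
87.2 MHz mod fs = 36.2 MHz.
36.2 MHz > fs/2 = 25.5 MHz, folds to fs − 36.2 MHz = 14.8 MHz.
Distinct values: {9.4 MHz, 14.8 MHz, 16.2 MHz, 17.2 MHz} → 4.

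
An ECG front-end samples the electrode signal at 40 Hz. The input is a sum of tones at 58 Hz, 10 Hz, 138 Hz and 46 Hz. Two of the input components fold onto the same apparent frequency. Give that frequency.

18 Hz

fs/2 = 20 Hz.
58 Hz mod fs = 18 Hz.
18 Hz ≤ fs/2 = 20 Hz, appears at 18 Hz.
10 Hz ≤ fs/2 = 20 Hz, passes unchanged.
138 Hz mod fs = 18 Hz.
18 Hz ≤ fs/2 = 20 Hz, appears at 18 Hz.
46 Hz mod fs = 6 Hz.
6 Hz ≤ fs/2 = 20 Hz, appears at 6 Hz.
58 Hz and 138 Hz both map to 18 Hz.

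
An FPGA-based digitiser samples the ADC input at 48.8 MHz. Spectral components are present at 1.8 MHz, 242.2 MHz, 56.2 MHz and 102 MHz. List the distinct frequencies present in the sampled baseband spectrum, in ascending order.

1.8 MHz, 4.4 MHz, 7.4 MHz

fs/2 = 24.4 MHz.
1.8 MHz ≤ fs/2 = 24.4 MHz, passes unchanged.
242.2 MHz mod fs = 47 MHz.
47 MHz > fs/2 = 24.4 MHz, folds to fs − 47 MHz = 1.8 MHz.
56.2 MHz mod fs = 7.4 MHz.
7.4 MHz ≤ fs/2 = 24.4 MHz, appears at 7.4 MHz.
102 MHz mod fs = 4.4 MHz.
4.4 MHz ≤ fs/2 = 24.4 MHz, appears at 4.4 MHz.
Distinct values: {1.8 MHz, 4.4 MHz, 7.4 MHz}.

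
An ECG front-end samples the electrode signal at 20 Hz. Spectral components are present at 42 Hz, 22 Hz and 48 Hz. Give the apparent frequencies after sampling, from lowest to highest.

2 Hz, 8 Hz

fs/2 = 10 Hz.
42 Hz mod fs = 2 Hz.
2 Hz ≤ fs/2 = 10 Hz, appears at 2 Hz.
22 Hz mod fs = 2 Hz.
2 Hz ≤ fs/2 = 10 Hz, appears at 2 Hz.
48 Hz mod fs = 8 Hz.
8 Hz ≤ fs/2 = 10 Hz, appears at 8 Hz.
Distinct values: {2 Hz, 8 Hz}.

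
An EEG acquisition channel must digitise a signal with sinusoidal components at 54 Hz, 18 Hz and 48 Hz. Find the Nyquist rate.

Highest-frequency component: 54 Hz.
Nyquist rate = 2 × 54 Hz = 108 Hz.

108 Hz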